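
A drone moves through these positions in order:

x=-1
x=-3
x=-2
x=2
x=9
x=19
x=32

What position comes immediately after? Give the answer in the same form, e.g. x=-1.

Successive displacements: -2, +1, +4, +7, +10, +13 — each changes by +3.
step 7: 32 + 16 → x=48

x=48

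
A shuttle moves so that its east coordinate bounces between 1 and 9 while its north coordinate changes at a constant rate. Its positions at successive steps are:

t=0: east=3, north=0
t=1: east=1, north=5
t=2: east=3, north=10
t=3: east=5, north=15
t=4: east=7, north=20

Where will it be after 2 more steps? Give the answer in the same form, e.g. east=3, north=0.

The east coordinate reflects between 1 and 9, moving 2 per step.
  step 5: 7 → 9
  step 6: 9 → 7
The north coordinate changes by +5 each step: at step 6 it is 30.

east=7, north=30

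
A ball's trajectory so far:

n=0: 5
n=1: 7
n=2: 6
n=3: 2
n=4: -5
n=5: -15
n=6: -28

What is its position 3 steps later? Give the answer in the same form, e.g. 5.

-85

Successive displacements: +2, -1, -4, -7, -10, -13 — each changes by -3.
step 7: -28 − 16 → -44
step 8: -44 − 19 → -63
step 9: -63 − 22 → -85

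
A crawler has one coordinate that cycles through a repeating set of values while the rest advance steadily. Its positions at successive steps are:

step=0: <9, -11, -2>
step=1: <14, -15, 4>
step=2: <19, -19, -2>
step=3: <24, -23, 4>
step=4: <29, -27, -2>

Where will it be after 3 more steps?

<44, -39, 4>

The first coordinate changes by +5 each step, so at step 7 it is 9 + 7·(5) = 44.
The second coordinate changes by -4 each step, so at step 7 it is -11 + 7·(-4) = -39.
The third coordinate repeats the cycle [-2, 4] with period 2; step 7 mod 2 = 1, giving 4.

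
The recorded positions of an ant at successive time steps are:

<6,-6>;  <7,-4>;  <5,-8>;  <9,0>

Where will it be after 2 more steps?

The jumps are <+1,+2>, <-2,-4>, <+4,+8> — a geometric progression with ratio -2.
step 4: <9,0> + <-8,-16> → <1,-16>
step 5: <1,-16> + <+16,+32> → <17,16>

<17,16>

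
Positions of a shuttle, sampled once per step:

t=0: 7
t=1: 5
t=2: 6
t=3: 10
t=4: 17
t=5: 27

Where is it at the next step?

Taking differences between consecutive positions: -2, +1, +4, +7, +10. These grow by +3 each step.
step 6: 27 + 13 → 40

40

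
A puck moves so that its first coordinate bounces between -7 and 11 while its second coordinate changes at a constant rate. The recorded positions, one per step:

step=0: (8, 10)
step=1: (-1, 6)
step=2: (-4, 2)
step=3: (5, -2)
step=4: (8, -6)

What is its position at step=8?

The first coordinate travels 9 per step and bounces off the walls at -7 and 11.
  step 5: 8 → -1
  step 6: -1 → -4
  step 7: -4 → 5
  step 8: 5 → 8
The second coordinate changes by -4 each step: at step 8 it is -22.

(8, -22)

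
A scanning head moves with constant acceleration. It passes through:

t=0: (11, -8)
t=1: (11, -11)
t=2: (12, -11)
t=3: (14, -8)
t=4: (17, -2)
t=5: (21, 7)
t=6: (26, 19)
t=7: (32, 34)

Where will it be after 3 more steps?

(56, 97)

First differences are (+0, -3), (+1, +0), (+2, +3), (+3, +6), (+4, +9), (+5, +12), (+6, +15); their common second difference is (+1, +3) (constant acceleration).
step 8: (32, 34) + (+7, +18) → (39, 52)
step 9: (39, 52) + (+8, +21) → (47, 73)
step 10: (47, 73) + (+9, +24) → (56, 97)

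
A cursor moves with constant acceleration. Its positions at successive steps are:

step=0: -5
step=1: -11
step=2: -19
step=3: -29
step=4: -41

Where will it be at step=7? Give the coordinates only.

Successive displacements: -6, -8, -10, -12 — each changes by -2.
step 5: -41 − 14 → -55
step 6: -55 − 16 → -71
step 7: -71 − 18 → -89

-89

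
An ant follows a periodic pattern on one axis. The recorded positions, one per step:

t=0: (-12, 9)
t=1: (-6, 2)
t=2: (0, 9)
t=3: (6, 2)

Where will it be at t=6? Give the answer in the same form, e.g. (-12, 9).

(24, 9)

First: linear, +6 per step → 24 at step 6.
Second: cycles through 9, 2 every 2 steps. Step 6 lands at position 0 of the cycle → 9.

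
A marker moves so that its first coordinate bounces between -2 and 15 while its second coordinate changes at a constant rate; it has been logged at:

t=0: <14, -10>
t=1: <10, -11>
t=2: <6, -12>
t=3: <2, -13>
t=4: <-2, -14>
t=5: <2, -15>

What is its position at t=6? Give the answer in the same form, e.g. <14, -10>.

<6, -16>

The first coordinate travels 4 per step and bounces off the walls at -2 and 15.
  step 6: 2 → 6
The second coordinate changes by -1 each step: at step 6 it is -16.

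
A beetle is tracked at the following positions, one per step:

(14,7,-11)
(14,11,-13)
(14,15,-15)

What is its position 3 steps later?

(14,27,-21)

Each step adds (+0,+4,-2) to the position.
step 3: (14,15,-15) + (+0,+4,-2) → (14,19,-17)
step 4: (14,19,-17) + (+0,+4,-2) → (14,23,-19)
step 5: (14,23,-19) + (+0,+4,-2) → (14,27,-21)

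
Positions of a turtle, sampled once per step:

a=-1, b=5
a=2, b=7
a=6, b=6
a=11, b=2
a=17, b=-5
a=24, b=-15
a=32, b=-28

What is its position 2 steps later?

Taking differences between consecutive positions: (+3, +2), (+4, -1), (+5, -4), (+6, -7), (+7, -10), (+8, -13). These grow by (+1, -3) each step.
step 7: a=32, b=-28 + (+9, -16) → a=41, b=-44
step 8: a=41, b=-44 + (+10, -19) → a=51, b=-63

a=51, b=-63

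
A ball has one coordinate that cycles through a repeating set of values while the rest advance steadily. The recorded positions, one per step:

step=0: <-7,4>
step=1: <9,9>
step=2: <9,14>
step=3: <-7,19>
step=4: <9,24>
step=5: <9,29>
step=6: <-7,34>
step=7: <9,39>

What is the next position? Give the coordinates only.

<9,44>

The first coordinate repeats the cycle [-7, 9, 9] with period 3; step 8 mod 3 = 2, giving 9.
The second coordinate changes by +5 each step, so at step 8 it is 4 + 8·(5) = 44.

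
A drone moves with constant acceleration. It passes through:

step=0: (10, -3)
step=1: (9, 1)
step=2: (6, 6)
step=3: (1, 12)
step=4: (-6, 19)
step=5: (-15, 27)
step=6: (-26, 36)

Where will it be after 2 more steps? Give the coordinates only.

Taking differences between consecutive positions: (-1, +4), (-3, +5), (-5, +6), (-7, +7), (-9, +8), (-11, +9). These grow by (-2, +1) each step.
step 7: (-26, 36) + (-13, +10) → (-39, 46)
step 8: (-39, 46) + (-15, +11) → (-54, 57)

(-54, 57)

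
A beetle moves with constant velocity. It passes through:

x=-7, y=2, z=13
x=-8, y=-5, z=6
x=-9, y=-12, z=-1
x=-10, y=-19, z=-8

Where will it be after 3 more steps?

The position changes by (-1, -7, -7) every step.
step 4: x=-10, y=-19, z=-8 + (-1, -7, -7) → x=-11, y=-26, z=-15
step 5: x=-11, y=-26, z=-15 + (-1, -7, -7) → x=-12, y=-33, z=-22
step 6: x=-12, y=-33, z=-22 + (-1, -7, -7) → x=-13, y=-40, z=-29

x=-13, y=-40, z=-29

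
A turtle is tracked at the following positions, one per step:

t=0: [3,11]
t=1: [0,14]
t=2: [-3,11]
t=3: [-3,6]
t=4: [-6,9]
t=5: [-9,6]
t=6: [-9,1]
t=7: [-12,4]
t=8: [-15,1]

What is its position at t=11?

[-21,-4]

Differencing gives [-3,+3], [-3,-3], [+0,-5], [-3,+3], [-3,-3], [+0,-5], [-3,+3], [-3,-3]. This is the pattern [-3,+3], [-3,-3], [+0,-5] repeated.
step 9: apply [+0,-5] → [-15,-4]
step 10: apply [-3,+3] → [-18,-1]
step 11: apply [-3,-3] → [-21,-4]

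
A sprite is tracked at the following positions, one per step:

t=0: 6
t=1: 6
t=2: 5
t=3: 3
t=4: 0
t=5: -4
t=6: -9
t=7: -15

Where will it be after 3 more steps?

Taking differences between consecutive positions: +0, -1, -2, -3, -4, -5, -6. These grow by -1 each step.
step 8: -15 − 7 → -22
step 9: -22 − 8 → -30
step 10: -30 − 9 → -39

-39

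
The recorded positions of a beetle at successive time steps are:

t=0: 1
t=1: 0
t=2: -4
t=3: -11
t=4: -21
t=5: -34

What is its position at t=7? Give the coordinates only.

-69

Taking differences between consecutive positions: -1, -4, -7, -10, -13. These grow by -3 each step.
step 6: -34 − 16 → -50
step 7: -50 − 19 → -69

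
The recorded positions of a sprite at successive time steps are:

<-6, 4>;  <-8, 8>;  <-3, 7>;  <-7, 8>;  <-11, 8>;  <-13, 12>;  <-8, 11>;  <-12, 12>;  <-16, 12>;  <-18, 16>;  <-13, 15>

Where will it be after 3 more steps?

<-23, 20>

Step-to-step displacements: <-2, +4>, <+5, -1>, <-4, +1>, <-4, +0>, <-2, +4>, <+5, -1>, <-4, +1>, <-4, +0>, <-2, +4>, <+5, -1> — a repeating cycle of length 4.
step 11: apply <-4, +1> → <-17, 16>
step 12: apply <-4, +0> → <-21, 16>
step 13: apply <-2, +4> → <-23, 20>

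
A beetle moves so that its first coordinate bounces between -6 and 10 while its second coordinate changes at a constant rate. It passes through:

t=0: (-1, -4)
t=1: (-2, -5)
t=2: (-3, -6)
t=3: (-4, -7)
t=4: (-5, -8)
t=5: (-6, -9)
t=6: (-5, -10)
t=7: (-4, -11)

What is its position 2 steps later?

The first coordinate reflects between -6 and 10, moving 1 per step.
  step 8: -4 → -3
  step 9: -3 → -2
The second coordinate changes by -1 each step: at step 9 it is -13.

(-2, -13)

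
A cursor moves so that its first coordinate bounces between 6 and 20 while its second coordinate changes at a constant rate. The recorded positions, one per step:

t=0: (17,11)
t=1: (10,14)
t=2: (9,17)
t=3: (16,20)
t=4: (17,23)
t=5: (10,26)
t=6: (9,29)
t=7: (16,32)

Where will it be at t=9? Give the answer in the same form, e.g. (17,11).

The first coordinate travels 7 per step and bounces off the walls at 6 and 20.
  step 8: 16 → 17
  step 9: 17 → 10
The second coordinate changes by +3 each step: at step 9 it is 38.

(10,38)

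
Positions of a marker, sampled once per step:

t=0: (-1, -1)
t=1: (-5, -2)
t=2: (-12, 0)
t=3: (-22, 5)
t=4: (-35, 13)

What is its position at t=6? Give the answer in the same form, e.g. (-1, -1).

(-70, 38)

Taking differences between consecutive positions: (-4, -1), (-7, +2), (-10, +5), (-13, +8). These grow by (-3, +3) each step.
step 5: (-35, 13) + (-16, +11) → (-51, 24)
step 6: (-51, 24) + (-19, +14) → (-70, 38)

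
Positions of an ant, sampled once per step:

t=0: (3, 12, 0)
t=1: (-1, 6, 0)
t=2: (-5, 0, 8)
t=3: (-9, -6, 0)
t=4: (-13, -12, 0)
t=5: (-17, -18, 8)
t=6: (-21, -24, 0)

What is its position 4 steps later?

(-37, -48, 0)

First: linear, -4 per step → -37 at step 10.
Second: linear, -6 per step → -48 at step 10.
Third: cycles through 0, 0, 8 every 3 steps. Step 10 lands at position 1 of the cycle → 0.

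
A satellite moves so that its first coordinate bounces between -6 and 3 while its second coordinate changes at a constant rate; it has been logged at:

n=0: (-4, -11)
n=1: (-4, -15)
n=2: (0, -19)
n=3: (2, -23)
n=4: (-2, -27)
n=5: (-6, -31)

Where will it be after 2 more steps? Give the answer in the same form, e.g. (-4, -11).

(2, -39)

The first coordinate travels 4 per step and bounces off the walls at -6 and 3.
  step 6: -6 → -2
  step 7: -2 → 2
The second coordinate changes by -4 each step: at step 7 it is -39.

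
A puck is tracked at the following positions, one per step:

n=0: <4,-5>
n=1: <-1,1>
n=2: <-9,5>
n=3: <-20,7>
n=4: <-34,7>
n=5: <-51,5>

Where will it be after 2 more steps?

Successive displacements: <-5,+6>, <-8,+4>, <-11,+2>, <-14,+0>, <-17,-2> — each changes by <-3,-2>.
step 6: <-51,5> + <-20,-4> → <-71,1>
step 7: <-71,1> + <-23,-6> → <-94,-5>

<-94,-5>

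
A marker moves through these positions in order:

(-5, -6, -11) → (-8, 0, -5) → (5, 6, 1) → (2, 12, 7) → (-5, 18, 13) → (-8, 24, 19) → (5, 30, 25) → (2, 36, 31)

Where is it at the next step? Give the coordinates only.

The first coordinate repeats the cycle [-5, -8, 5, 2] with period 4; step 8 mod 4 = 0, giving -5.
The second coordinate changes by +6 each step, so at step 8 it is -6 + 8·(6) = 42.
The third coordinate changes by +6 each step, so at step 8 it is -11 + 8·(6) = 37.

(-5, 42, 37)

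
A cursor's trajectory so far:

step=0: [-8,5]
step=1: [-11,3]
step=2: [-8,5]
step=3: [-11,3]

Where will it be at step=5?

Step-to-step displacements: [-3,-2], [+3,+2], [-3,-2]; each is -1× the previous.
step 4: [-11,3] + [+3,+2] → [-8,5]
step 5: [-8,5] + [-3,-2] → [-11,3]

[-11,3]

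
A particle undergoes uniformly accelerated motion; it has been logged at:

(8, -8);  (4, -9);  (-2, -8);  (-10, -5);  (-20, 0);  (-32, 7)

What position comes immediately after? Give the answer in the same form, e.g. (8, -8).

(-46, 16)

Successive displacements: (-4, -1), (-6, +1), (-8, +3), (-10, +5), (-12, +7) — each changes by (-2, +2).
step 6: (-32, 7) + (-14, +9) → (-46, 16)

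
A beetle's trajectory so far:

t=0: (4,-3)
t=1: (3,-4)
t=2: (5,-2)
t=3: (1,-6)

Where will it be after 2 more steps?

Step-to-step displacements: (-1,-1), (+2,+2), (-4,-4); each is -2× the previous.
step 4: (1,-6) + (+8,+8) → (9,2)
step 5: (9,2) + (-16,-16) → (-7,-14)

(-7,-14)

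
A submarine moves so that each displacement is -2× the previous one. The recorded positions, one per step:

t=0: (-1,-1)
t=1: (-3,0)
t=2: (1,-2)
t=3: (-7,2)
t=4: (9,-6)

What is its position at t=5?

Consecutive displacements (-2,+1), (+4,-2), (-8,+4), (+16,-8) scale by a factor of -2 each step.
step 5: (9,-6) + (-32,+16) → (-23,10)

(-23,10)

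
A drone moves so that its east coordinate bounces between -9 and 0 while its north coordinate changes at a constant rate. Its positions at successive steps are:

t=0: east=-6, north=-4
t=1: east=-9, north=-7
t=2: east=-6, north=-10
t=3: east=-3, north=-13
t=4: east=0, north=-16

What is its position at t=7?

east=-9, north=-25

The east coordinate travels 3 per step and bounces off the walls at -9 and 0.
  step 5: 0 → -3
  step 6: -3 → -6
  step 7: -6 → -9
The north coordinate changes by -3 each step: at step 7 it is -25.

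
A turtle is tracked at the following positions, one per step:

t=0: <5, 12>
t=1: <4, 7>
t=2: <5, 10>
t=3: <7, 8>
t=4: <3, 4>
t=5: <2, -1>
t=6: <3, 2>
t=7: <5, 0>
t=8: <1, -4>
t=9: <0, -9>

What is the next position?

The moves between consecutive positions are <-1, -5>, <+1, +3>, <+2, -2>, <-4, -4>, <-1, -5>, <+1, +3>, <+2, -2>, <-4, -4>, <-1, -5>; they repeat the 4-cycle [<-1, -5>, <+1, +3>, <+2, -2>, <-4, -4>].
step 10: apply <+1, +3> → <1, -6>

<1, -6>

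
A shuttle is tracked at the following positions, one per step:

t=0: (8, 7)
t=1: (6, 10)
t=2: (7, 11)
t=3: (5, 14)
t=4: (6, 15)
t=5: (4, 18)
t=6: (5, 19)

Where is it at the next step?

(3, 22)

The moves between consecutive positions are (-2, +3), (+1, +1), (-2, +3), (+1, +1), (-2, +3), (+1, +1); they repeat the 2-cycle [(-2, +3), (+1, +1)].
step 7: apply (-2, +3) → (3, 22)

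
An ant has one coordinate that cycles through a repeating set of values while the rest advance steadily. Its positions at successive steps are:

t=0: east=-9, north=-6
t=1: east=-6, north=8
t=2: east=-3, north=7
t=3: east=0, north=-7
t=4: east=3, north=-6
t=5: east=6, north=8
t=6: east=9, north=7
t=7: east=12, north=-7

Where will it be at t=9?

east=18, north=8

East: linear, +3 per step → 18 at step 9.
North: cycles through -6, 8, 7, -7 every 4 steps. Step 9 lands at position 1 of the cycle → 8.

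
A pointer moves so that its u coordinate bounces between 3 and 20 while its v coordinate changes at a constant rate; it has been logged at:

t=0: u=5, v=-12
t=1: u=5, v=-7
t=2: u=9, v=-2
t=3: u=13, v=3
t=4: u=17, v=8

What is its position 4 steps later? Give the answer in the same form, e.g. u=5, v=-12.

u=7, v=28

The u coordinate travels 4 per step and bounces off the walls at 3 and 20.
  step 5: 17 → 19
  step 6: 19 → 15
  step 7: 15 → 11
  step 8: 11 → 7
The v coordinate changes by +5 each step: at step 8 it is 28.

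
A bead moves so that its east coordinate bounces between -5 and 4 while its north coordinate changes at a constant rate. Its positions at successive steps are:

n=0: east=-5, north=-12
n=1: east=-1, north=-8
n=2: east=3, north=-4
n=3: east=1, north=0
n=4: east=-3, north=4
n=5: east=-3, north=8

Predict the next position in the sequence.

The east coordinate reflects between -5 and 4, moving 4 per step.
  step 6: -3 → 1
The north coordinate changes by +4 each step: at step 6 it is 12.

east=1, north=12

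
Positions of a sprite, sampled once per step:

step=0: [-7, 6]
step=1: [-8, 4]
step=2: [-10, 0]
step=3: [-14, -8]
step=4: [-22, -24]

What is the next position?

[-38, -56]

Step-to-step displacements: [-1, -2], [-2, -4], [-4, -8], [-8, -16]; each is 2× the previous.
step 5: [-22, -24] + [-16, -32] → [-38, -56]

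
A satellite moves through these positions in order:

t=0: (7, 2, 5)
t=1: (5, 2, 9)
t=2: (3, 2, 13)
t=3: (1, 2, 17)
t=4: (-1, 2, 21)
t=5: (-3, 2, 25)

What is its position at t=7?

(-7, 2, 33)

Constant displacement of (-2, +0, +4) per step.
step 6: (-3, 2, 25) + (-2, +0, +4) → (-5, 2, 29)
step 7: (-5, 2, 29) + (-2, +0, +4) → (-7, 2, 33)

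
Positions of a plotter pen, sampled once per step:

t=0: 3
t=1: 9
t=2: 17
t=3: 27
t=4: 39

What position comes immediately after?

53

Taking differences between consecutive positions: +6, +8, +10, +12. These grow by +2 each step.
step 5: 39 + 14 → 53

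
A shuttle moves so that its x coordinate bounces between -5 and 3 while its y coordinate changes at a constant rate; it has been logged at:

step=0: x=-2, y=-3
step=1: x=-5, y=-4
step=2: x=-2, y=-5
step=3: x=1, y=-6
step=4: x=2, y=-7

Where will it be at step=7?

x=-3, y=-10

The x coordinate reflects between -5 and 3, moving 3 per step.
  step 5: 2 → -1
  step 6: -1 → -4
  step 7: -4 → -3
The y coordinate changes by -1 each step: at step 7 it is -10.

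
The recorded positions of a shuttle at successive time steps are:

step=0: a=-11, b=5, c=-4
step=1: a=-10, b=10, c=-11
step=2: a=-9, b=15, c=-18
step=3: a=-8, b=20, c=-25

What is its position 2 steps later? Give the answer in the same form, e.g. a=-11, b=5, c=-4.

a=-6, b=30, c=-39

The position changes by (+1, +5, -7) every step.
step 4: a=-8, b=20, c=-25 + (+1, +5, -7) → a=-7, b=25, c=-32
step 5: a=-7, b=25, c=-32 + (+1, +5, -7) → a=-6, b=30, c=-39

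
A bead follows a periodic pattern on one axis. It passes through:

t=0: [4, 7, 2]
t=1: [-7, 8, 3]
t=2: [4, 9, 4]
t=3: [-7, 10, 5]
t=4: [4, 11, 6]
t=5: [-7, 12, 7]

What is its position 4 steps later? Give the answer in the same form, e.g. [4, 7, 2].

[-7, 16, 11]

First: cycles through 4, -7 every 2 steps. Step 9 lands at position 1 of the cycle → -7.
Second: linear, +1 per step → 16 at step 9.
Third: linear, +1 per step → 11 at step 9.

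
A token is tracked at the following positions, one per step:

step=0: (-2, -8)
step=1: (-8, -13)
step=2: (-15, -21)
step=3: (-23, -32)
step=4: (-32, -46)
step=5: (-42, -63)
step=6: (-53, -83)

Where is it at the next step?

Successive displacements: (-6, -5), (-7, -8), (-8, -11), (-9, -14), (-10, -17), (-11, -20) — each changes by (-1, -3).
step 7: (-53, -83) + (-12, -23) → (-65, -106)

(-65, -106)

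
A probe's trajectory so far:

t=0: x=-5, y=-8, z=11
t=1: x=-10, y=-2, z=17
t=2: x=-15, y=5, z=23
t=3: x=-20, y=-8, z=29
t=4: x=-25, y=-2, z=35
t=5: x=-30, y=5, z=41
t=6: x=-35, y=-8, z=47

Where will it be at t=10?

X: linear, -5 per step → -55 at step 10.
Y: cycles through -8, -2, 5 every 3 steps. Step 10 lands at position 1 of the cycle → -2.
Z: linear, +6 per step → 71 at step 10.

x=-55, y=-2, z=71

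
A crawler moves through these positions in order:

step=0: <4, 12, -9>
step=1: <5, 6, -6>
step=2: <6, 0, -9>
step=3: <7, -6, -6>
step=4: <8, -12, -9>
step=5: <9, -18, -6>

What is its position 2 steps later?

<11, -30, -6>

The first coordinate changes by +1 each step, so at step 7 it is 4 + 7·(1) = 11.
The second coordinate changes by -6 each step, so at step 7 it is 12 + 7·(-6) = -30.
The third coordinate repeats the cycle [-9, -6] with period 2; step 7 mod 2 = 1, giving -6.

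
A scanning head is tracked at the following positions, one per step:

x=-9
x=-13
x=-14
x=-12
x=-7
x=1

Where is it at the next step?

x=12

Taking differences between consecutive positions: -4, -1, +2, +5, +8. These grow by +3 each step.
step 6: 1 + 11 → x=12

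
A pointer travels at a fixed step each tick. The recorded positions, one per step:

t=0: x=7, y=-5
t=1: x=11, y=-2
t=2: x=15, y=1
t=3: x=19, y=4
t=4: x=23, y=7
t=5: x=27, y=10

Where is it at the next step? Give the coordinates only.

Each step adds (+4,+3) to the position.
step 6: x=27, y=10 + (+4,+3) → x=31, y=13

x=31, y=13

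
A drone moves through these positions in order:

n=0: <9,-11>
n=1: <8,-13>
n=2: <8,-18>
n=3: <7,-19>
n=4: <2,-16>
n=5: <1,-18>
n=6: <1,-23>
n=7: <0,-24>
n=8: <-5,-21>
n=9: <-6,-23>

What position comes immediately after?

<-6,-28>

Step-to-step displacements: <-1,-2>, <+0,-5>, <-1,-1>, <-5,+3>, <-1,-2>, <+0,-5>, <-1,-1>, <-5,+3>, <-1,-2> — a repeating cycle of length 4.
step 10: apply <+0,-5> → <-6,-28>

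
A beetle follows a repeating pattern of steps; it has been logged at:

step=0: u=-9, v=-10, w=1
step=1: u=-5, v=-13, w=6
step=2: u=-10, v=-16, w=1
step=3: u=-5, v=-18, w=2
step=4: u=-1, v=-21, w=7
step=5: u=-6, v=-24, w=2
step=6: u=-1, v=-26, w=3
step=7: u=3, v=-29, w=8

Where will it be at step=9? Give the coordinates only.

The moves between consecutive positions are (+4, -3, +5), (-5, -3, -5), (+5, -2, +1), (+4, -3, +5), (-5, -3, -5), (+5, -2, +1), (+4, -3, +5); they repeat the 3-cycle [(+4, -3, +5), (-5, -3, -5), (+5, -2, +1)].
step 8: apply (-5, -3, -5) → u=-2, v=-32, w=3
step 9: apply (+5, -2, +1) → u=3, v=-34, w=4

u=3, v=-34, w=4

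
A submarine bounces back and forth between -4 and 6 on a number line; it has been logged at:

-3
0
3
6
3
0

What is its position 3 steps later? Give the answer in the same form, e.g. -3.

The value travels 3 per step and bounces off the walls at -4 and 6.
  step 6: 0 → -3
  step 7: -3 → -2
  step 8: -2 → 1

1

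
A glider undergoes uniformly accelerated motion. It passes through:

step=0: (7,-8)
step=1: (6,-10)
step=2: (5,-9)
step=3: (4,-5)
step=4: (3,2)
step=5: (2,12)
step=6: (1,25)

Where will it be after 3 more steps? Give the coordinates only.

Taking differences between consecutive positions: (-1,-2), (-1,+1), (-1,+4), (-1,+7), (-1,+10), (-1,+13). These grow by (+0,+3) each step.
step 7: (1,25) + (-1,+16) → (0,41)
step 8: (0,41) + (-1,+19) → (-1,60)
step 9: (-1,60) + (-1,+22) → (-2,82)

(-2,82)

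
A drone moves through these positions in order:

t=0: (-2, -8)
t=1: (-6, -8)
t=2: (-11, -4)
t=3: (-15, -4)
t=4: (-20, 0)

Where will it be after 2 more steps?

(-29, 4)

Step-to-step displacements: (-4, +0), (-5, +4), (-4, +0), (-5, +4) — a repeating cycle of length 2.
step 5: apply (-4, +0) → (-24, 0)
step 6: apply (-5, +4) → (-29, 4)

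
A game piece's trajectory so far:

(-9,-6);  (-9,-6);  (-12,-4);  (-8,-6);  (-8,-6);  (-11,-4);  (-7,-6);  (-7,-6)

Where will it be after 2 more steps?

Step-to-step displacements: (+0,+0), (-3,+2), (+4,-2), (+0,+0), (-3,+2), (+4,-2), (+0,+0) — a repeating cycle of length 3.
step 8: apply (-3,+2) → (-10,-4)
step 9: apply (+4,-2) → (-6,-6)

(-6,-6)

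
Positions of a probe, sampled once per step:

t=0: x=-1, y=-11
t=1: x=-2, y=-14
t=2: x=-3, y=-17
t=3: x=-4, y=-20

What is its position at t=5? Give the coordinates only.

x=-6, y=-26

Each step adds (-1, -3) to the position.
step 4: x=-4, y=-20 + (-1, -3) → x=-5, y=-23
step 5: x=-5, y=-23 + (-1, -3) → x=-6, y=-26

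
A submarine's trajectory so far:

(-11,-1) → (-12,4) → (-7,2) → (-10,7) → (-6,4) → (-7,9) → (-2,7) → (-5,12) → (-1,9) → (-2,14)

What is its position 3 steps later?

(4,14)

The moves between consecutive positions are (-1,+5), (+5,-2), (-3,+5), (+4,-3), (-1,+5), (+5,-2), (-3,+5), (+4,-3), (-1,+5); they repeat the 4-cycle [(-1,+5), (+5,-2), (-3,+5), (+4,-3)].
step 10: apply (+5,-2) → (3,12)
step 11: apply (-3,+5) → (0,17)
step 12: apply (+4,-3) → (4,14)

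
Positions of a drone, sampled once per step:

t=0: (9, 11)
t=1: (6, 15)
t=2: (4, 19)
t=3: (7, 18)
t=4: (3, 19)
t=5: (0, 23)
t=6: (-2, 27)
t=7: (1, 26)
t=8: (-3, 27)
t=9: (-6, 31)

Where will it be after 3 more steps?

The moves between consecutive positions are (-3, +4), (-2, +4), (+3, -1), (-4, +1), (-3, +4), (-2, +4), (+3, -1), (-4, +1), (-3, +4); they repeat the 4-cycle [(-3, +4), (-2, +4), (+3, -1), (-4, +1)].
step 10: apply (-2, +4) → (-8, 35)
step 11: apply (+3, -1) → (-5, 34)
step 12: apply (-4, +1) → (-9, 35)

(-9, 35)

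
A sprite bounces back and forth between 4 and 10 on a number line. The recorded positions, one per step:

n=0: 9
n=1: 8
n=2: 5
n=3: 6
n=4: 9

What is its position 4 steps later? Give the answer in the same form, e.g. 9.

The value travels 3 per step and bounces off the walls at 4 and 10.
  step 5: 9 → 8
  step 6: 8 → 5
  step 7: 5 → 6
  step 8: 6 → 9

9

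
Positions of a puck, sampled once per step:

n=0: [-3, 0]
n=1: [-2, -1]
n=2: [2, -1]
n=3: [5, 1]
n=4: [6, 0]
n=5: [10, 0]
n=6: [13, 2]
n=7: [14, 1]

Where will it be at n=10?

Step-to-step displacements: [+1, -1], [+4, +0], [+3, +2], [+1, -1], [+4, +0], [+3, +2], [+1, -1] — a repeating cycle of length 3.
step 8: apply [+4, +0] → [18, 1]
step 9: apply [+3, +2] → [21, 3]
step 10: apply [+1, -1] → [22, 2]

[22, 2]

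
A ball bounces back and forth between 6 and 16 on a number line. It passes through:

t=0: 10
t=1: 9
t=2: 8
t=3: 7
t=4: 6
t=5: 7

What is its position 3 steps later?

The value travels 1 per step and bounces off the walls at 6 and 16.
  step 6: 7 → 8
  step 7: 8 → 9
  step 8: 9 → 10

10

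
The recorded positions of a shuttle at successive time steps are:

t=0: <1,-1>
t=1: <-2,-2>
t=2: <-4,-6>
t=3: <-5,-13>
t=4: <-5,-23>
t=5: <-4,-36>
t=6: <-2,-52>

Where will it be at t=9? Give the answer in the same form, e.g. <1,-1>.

Taking differences between consecutive positions: <-3,-1>, <-2,-4>, <-1,-7>, <+0,-10>, <+1,-13>, <+2,-16>. These grow by <+1,-3> each step.
step 7: <-2,-52> + <+3,-19> → <1,-71>
step 8: <1,-71> + <+4,-22> → <5,-93>
step 9: <5,-93> + <+5,-25> → <10,-118>

<10,-118>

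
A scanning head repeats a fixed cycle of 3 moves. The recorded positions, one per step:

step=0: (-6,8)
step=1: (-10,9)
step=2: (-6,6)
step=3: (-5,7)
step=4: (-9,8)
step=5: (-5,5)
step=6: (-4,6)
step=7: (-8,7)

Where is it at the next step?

The moves between consecutive positions are (-4,+1), (+4,-3), (+1,+1), (-4,+1), (+4,-3), (+1,+1), (-4,+1); they repeat the 3-cycle [(-4,+1), (+4,-3), (+1,+1)].
step 8: apply (+4,-3) → (-4,4)

(-4,4)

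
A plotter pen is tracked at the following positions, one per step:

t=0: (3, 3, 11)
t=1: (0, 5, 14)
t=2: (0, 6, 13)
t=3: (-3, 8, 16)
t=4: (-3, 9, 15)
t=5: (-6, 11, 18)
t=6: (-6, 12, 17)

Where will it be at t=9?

(-12, 17, 22)

Step-to-step displacements: (-3, +2, +3), (+0, +1, -1), (-3, +2, +3), (+0, +1, -1), (-3, +2, +3), (+0, +1, -1) — a repeating cycle of length 2.
step 7: apply (-3, +2, +3) → (-9, 14, 20)
step 8: apply (+0, +1, -1) → (-9, 15, 19)
step 9: apply (-3, +2, +3) → (-12, 17, 22)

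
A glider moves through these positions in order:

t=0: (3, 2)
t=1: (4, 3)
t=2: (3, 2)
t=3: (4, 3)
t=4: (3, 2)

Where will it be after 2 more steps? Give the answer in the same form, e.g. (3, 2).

The jumps are (+1, +1), (-1, -1), (+1, +1), (-1, -1) — a geometric progression with ratio -1.
step 5: (3, 2) + (+1, +1) → (4, 3)
step 6: (4, 3) + (-1, -1) → (3, 2)

(3, 2)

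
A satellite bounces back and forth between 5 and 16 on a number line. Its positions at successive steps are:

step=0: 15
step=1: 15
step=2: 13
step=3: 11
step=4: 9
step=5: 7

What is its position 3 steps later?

9

The value reflects between 5 and 16, moving 2 per step.
  step 6: 7 → 5
  step 7: 5 → 7
  step 8: 7 → 9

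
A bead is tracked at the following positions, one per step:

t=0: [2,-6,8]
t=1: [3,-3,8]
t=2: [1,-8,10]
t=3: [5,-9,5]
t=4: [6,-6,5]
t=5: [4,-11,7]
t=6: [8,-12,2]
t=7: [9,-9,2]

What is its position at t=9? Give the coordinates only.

Step-to-step displacements: [+1,+3,+0], [-2,-5,+2], [+4,-1,-5], [+1,+3,+0], [-2,-5,+2], [+4,-1,-5], [+1,+3,+0] — a repeating cycle of length 3.
step 8: apply [-2,-5,+2] → [7,-14,4]
step 9: apply [+4,-1,-5] → [11,-15,-1]

[11,-15,-1]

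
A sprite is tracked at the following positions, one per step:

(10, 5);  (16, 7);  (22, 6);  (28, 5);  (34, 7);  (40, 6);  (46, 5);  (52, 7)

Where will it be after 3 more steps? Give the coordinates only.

(70, 7)

The first coordinate changes by +6 each step, so at step 10 it is 10 + 10·(6) = 70.
The second coordinate repeats the cycle [5, 7, 6] with period 3; step 10 mod 3 = 1, giving 7.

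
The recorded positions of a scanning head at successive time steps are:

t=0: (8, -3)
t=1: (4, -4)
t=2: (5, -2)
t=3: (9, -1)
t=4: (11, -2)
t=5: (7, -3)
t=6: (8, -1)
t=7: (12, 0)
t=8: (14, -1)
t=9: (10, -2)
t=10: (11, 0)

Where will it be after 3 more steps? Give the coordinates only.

(13, -1)

Step-to-step displacements: (-4, -1), (+1, +2), (+4, +1), (+2, -1), (-4, -1), (+1, +2), (+4, +1), (+2, -1), (-4, -1), (+1, +2) — a repeating cycle of length 4.
step 11: apply (+4, +1) → (15, 1)
step 12: apply (+2, -1) → (17, 0)
step 13: apply (-4, -1) → (13, -1)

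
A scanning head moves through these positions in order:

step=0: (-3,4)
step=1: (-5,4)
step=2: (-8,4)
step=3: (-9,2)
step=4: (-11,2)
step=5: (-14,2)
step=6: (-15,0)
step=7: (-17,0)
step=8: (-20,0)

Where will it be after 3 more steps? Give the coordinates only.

(-26,-2)

Differencing gives (-2,+0), (-3,+0), (-1,-2), (-2,+0), (-3,+0), (-1,-2), (-2,+0), (-3,+0). This is the pattern (-2,+0), (-3,+0), (-1,-2) repeated.
step 9: apply (-1,-2) → (-21,-2)
step 10: apply (-2,+0) → (-23,-2)
step 11: apply (-3,+0) → (-26,-2)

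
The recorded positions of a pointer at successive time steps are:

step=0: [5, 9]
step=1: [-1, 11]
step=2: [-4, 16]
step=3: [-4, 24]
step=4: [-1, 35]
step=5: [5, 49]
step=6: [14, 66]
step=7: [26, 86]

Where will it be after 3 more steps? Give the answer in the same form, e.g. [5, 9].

[80, 164]

Taking differences between consecutive positions: [-6, +2], [-3, +5], [+0, +8], [+3, +11], [+6, +14], [+9, +17], [+12, +20]. These grow by [+3, +3] each step.
step 8: [26, 86] + [+15, +23] → [41, 109]
step 9: [41, 109] + [+18, +26] → [59, 135]
step 10: [59, 135] + [+21, +29] → [80, 164]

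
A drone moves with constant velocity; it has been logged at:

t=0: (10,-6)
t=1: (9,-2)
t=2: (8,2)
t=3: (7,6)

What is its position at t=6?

(4,18)

The position changes by (-1,+4) every step.
step 4: (7,6) + (-1,+4) → (6,10)
step 5: (6,10) + (-1,+4) → (5,14)
step 6: (5,14) + (-1,+4) → (4,18)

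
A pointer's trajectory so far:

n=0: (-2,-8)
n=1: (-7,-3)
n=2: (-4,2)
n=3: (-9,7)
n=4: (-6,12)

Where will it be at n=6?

The moves between consecutive positions are (-5,+5), (+3,+5), (-5,+5), (+3,+5); they repeat the 2-cycle [(-5,+5), (+3,+5)].
step 5: apply (-5,+5) → (-11,17)
step 6: apply (+3,+5) → (-8,22)

(-8,22)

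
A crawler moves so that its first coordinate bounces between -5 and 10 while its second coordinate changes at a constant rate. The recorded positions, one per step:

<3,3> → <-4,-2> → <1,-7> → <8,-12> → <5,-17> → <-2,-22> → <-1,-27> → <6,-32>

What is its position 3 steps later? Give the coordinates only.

<-3,-47>

The first coordinate reflects between -5 and 10, moving 7 per step.
  step 8: 6 → 7
  step 9: 7 → 0
  step 10: 0 → -3
The second coordinate changes by -5 each step: at step 10 it is -47.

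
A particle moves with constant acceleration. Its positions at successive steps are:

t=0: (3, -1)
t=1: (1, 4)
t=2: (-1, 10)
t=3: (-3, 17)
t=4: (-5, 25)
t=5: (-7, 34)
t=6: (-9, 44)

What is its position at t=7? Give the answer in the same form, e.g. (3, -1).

(-11, 55)

Successive displacements: (-2, +5), (-2, +6), (-2, +7), (-2, +8), (-2, +9), (-2, +10) — each changes by (+0, +1).
step 7: (-9, 44) + (-2, +11) → (-11, 55)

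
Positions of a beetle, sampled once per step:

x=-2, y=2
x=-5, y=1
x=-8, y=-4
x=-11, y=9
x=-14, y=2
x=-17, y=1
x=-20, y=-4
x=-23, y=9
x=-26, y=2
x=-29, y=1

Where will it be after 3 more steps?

x=-38, y=2

X: linear, -3 per step → -38 at step 12.
Y: cycles through 2, 1, -4, 9 every 4 steps. Step 12 lands at position 0 of the cycle → 2.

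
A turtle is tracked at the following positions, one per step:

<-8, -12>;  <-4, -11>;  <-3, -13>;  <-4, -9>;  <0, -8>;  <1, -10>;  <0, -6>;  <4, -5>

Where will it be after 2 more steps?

<4, -3>

Differencing gives <+4, +1>, <+1, -2>, <-1, +4>, <+4, +1>, <+1, -2>, <-1, +4>, <+4, +1>. This is the pattern <+4, +1>, <+1, -2>, <-1, +4> repeated.
step 8: apply <+1, -2> → <5, -7>
step 9: apply <-1, +4> → <4, -3>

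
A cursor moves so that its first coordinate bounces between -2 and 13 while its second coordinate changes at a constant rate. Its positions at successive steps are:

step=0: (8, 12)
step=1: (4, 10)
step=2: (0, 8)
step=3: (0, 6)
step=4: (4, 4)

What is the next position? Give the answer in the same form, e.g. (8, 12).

(8, 2)

The first coordinate reflects between -2 and 13, moving 4 per step.
  step 5: 4 → 8
The second coordinate changes by -2 each step: at step 5 it is 2.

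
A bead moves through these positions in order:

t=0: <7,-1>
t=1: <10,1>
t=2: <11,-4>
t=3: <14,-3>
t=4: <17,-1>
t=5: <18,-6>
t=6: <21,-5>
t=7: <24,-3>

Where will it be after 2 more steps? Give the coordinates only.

<28,-7>

Differencing gives <+3,+2>, <+1,-5>, <+3,+1>, <+3,+2>, <+1,-5>, <+3,+1>, <+3,+2>. This is the pattern <+3,+2>, <+1,-5>, <+3,+1> repeated.
step 8: apply <+1,-5> → <25,-8>
step 9: apply <+3,+1> → <28,-7>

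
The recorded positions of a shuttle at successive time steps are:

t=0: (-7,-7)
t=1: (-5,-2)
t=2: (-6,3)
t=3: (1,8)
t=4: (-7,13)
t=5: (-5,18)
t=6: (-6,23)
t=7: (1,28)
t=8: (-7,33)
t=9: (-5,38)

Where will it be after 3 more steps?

First: cycles through -7, -5, -6, 1 every 4 steps. Step 12 lands at position 0 of the cycle → -7.
Second: linear, +5 per step → 53 at step 12.

(-7,53)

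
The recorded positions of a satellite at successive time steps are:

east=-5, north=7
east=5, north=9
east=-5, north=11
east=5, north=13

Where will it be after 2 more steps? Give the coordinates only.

east=5, north=17

The east coordinate repeats the cycle [-5, 5] with period 2; step 5 mod 2 = 1, giving 5.
The north coordinate changes by +2 each step, so at step 5 it is 7 + 5·(2) = 17.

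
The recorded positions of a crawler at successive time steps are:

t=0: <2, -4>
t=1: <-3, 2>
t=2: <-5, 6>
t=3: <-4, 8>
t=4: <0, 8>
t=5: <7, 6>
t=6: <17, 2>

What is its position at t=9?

First differences are <-5, +6>, <-2, +4>, <+1, +2>, <+4, +0>, <+7, -2>, <+10, -4>; their common second difference is <+3, -2> (constant acceleration).
step 7: <17, 2> + <+13, -6> → <30, -4>
step 8: <30, -4> + <+16, -8> → <46, -12>
step 9: <46, -12> + <+19, -10> → <65, -22>

<65, -22>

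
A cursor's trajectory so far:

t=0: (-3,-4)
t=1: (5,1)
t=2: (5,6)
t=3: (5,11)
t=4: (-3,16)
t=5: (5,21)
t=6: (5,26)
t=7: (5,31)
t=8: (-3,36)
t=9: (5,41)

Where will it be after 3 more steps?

The first coordinate repeats the cycle [-3, 5, 5, 5] with period 4; step 12 mod 4 = 0, giving -3.
The second coordinate changes by +5 each step, so at step 12 it is -4 + 12·(5) = 56.

(-3,56)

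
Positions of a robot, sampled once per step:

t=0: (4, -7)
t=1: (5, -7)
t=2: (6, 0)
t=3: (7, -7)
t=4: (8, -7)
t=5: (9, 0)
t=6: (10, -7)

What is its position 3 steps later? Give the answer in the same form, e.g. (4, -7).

First: linear, +1 per step → 13 at step 9.
Second: cycles through -7, -7, 0 every 3 steps. Step 9 lands at position 0 of the cycle → -7.

(13, -7)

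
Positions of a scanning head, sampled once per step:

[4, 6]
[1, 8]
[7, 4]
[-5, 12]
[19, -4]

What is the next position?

The jumps are [-3, +2], [+6, -4], [-12, +8], [+24, -16] — a geometric progression with ratio -2.
step 5: [19, -4] + [-48, +32] → [-29, 28]

[-29, 28]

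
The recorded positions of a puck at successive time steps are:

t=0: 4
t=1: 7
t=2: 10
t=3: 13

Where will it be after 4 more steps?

25

Constant displacement of +3 per step.
step 4: 13 + 3 → 16
step 5: 16 + 3 → 19
step 6: 19 + 3 → 22
step 7: 22 + 3 → 25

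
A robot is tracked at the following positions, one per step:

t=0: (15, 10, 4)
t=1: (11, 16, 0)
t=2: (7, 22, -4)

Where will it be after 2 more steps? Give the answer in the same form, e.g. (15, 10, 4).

(-1, 34, -12)

Constant displacement of (-4, +6, -4) per step.
step 3: (7, 22, -4) + (-4, +6, -4) → (3, 28, -8)
step 4: (3, 28, -8) + (-4, +6, -4) → (-1, 34, -12)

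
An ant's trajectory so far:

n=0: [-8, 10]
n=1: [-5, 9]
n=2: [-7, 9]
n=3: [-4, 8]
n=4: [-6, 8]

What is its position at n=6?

The moves between consecutive positions are [+3, -1], [-2, +0], [+3, -1], [-2, +0]; they repeat the 2-cycle [[+3, -1], [-2, +0]].
step 5: apply [+3, -1] → [-3, 7]
step 6: apply [-2, +0] → [-5, 7]

[-5, 7]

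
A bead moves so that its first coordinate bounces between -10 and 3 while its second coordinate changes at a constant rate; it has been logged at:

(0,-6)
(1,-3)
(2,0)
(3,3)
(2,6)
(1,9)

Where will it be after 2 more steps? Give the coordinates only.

(-1,15)

The first coordinate travels 1 per step and bounces off the walls at -10 and 3.
  step 6: 1 → 0
  step 7: 0 → -1
The second coordinate changes by +3 each step: at step 7 it is 15.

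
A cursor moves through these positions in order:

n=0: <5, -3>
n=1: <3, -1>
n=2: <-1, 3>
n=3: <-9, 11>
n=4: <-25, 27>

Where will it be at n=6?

Step-to-step displacements: <-2, +2>, <-4, +4>, <-8, +8>, <-16, +16>; each is 2× the previous.
step 5: <-25, 27> + <-32, +32> → <-57, 59>
step 6: <-57, 59> + <-64, +64> → <-121, 123>

<-121, 123>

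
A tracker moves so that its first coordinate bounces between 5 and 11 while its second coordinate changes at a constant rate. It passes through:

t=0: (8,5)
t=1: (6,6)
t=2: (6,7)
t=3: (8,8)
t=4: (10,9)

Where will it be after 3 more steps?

(6,12)

The first coordinate travels 2 per step and bounces off the walls at 5 and 11.
  step 5: 10 → 10
  step 6: 10 → 8
  step 7: 8 → 6
The second coordinate changes by +1 each step: at step 7 it is 12.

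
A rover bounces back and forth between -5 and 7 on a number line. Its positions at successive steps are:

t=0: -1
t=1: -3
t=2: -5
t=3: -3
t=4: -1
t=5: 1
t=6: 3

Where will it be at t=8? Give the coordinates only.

7

The value reflects between -5 and 7, moving 2 per step.
  step 7: 3 → 5
  step 8: 5 → 7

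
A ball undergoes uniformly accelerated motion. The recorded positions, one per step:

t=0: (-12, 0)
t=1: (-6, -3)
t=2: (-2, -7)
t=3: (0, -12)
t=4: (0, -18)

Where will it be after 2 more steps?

Successive displacements: (+6, -3), (+4, -4), (+2, -5), (+0, -6) — each changes by (-2, -1).
step 5: (0, -18) + (-2, -7) → (-2, -25)
step 6: (-2, -25) + (-4, -8) → (-6, -33)

(-6, -33)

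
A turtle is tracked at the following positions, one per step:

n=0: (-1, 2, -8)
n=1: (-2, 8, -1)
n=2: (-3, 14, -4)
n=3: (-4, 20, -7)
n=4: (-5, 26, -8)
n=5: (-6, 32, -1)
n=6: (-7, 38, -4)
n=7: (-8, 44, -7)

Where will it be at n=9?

First: linear, -1 per step → -10 at step 9.
Second: linear, +6 per step → 56 at step 9.
Third: cycles through -8, -1, -4, -7 every 4 steps. Step 9 lands at position 1 of the cycle → -1.

(-10, 56, -1)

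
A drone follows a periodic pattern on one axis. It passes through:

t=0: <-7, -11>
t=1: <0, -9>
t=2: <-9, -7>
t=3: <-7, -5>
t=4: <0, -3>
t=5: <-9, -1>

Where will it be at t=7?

First: cycles through -7, 0, -9 every 3 steps. Step 7 lands at position 1 of the cycle → 0.
Second: linear, +2 per step → 3 at step 7.

<0, 3>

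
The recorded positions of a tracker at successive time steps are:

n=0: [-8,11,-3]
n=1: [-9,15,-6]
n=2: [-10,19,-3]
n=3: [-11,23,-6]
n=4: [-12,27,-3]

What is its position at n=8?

[-16,43,-3]

First: linear, -1 per step → -16 at step 8.
Second: linear, +4 per step → 43 at step 8.
Third: cycles through -3, -6 every 2 steps. Step 8 lands at position 0 of the cycle → -3.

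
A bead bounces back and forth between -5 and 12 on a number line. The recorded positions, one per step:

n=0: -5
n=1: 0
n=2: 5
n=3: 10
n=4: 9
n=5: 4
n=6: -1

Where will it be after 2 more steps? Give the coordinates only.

The value reflects between -5 and 12, moving 5 per step.
  step 7: -1 → -4
  step 8: -4 → 1

1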